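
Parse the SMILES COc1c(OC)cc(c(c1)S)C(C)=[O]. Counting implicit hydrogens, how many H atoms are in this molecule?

Walk through each heavy atom and fill implicit hydrogens from standard valence (C 4, N 3, O 2, S 2, halogen 1); for lowercase aromatic atoms, an aromatic c carries 1 H when it has two neighbours and 0 H with three, and aromatic n carries 0 H:
  atom 1: C, bond orders sum to 1 (valence 4) → 3 H
  atom 2: O, bond orders sum to 2 (valence 2) → 0 H
  atom 3: aromatic c, 3 neighbours → 0 H
  atom 4: aromatic c, 3 neighbours → 0 H
  atom 5: O, bond orders sum to 2 (valence 2) → 0 H
  atom 6: C, bond orders sum to 1 (valence 4) → 3 H
  atom 7: aromatic c, 2 neighbours → 1 H
  atom 8: aromatic c, 3 neighbours → 0 H
  atom 9: aromatic c, 3 neighbours → 0 H
  atom 10: aromatic c, 2 neighbours → 1 H
  atom 11: S, bond orders sum to 1 (valence 2) → 1 H
  atom 12: C, bond orders sum to 4 (valence 4) → 0 H
  atom 13: C, bond orders sum to 1 (valence 4) → 3 H
  atom 14: O with explicit H count 0
Total hydrogens: 12.

12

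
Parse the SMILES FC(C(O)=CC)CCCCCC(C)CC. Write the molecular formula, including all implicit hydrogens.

C13H25FO

Walk through each heavy atom and fill implicit hydrogens from standard valence (C 4, N 3, O 2, S 2, halogen 1):
  atom 1: F (halogen, monovalent) → 0 H
  atom 2: C, bond orders sum to 3 (valence 4) → 1 H
  atom 3: C, bond orders sum to 4 (valence 4) → 0 H
  atom 4: O, bond orders sum to 1 (valence 2) → 1 H
  atom 5: C, bond orders sum to 3 (valence 4) → 1 H
  atom 6: C, bond orders sum to 1 (valence 4) → 3 H
  atom 7: C, bond orders sum to 2 (valence 4) → 2 H
  atom 8: C, bond orders sum to 2 (valence 4) → 2 H
  atom 9: C, bond orders sum to 2 (valence 4) → 2 H
  atom 10: C, bond orders sum to 2 (valence 4) → 2 H
  atom 11: C, bond orders sum to 2 (valence 4) → 2 H
  atom 12: C, bond orders sum to 3 (valence 4) → 1 H
  atom 13: C, bond orders sum to 1 (valence 4) → 3 H
  atom 14: C, bond orders sum to 2 (valence 4) → 2 H
  atom 15: C, bond orders sum to 1 (valence 4) → 3 H
Totals → C:13, H:25, F:1, O:1.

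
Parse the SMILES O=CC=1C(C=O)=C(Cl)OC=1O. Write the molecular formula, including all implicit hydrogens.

Walk through each heavy atom and fill implicit hydrogens from standard valence (C 4, N 3, O 2, S 2, halogen 1):
  atom 1: O, bond orders sum to 2 (valence 2) → 0 H
  atom 2: C, bond orders sum to 3 (valence 4) → 1 H
  atom 3: C, bond orders sum to 4 (valence 4) → 0 H
  atom 4: C, bond orders sum to 4 (valence 4) → 0 H
  atom 5: C, bond orders sum to 3 (valence 4) → 1 H
  atom 6: O, bond orders sum to 2 (valence 2) → 0 H
  atom 7: C, bond orders sum to 4 (valence 4) → 0 H
  atom 8: Cl (halogen, monovalent) → 0 H
  atom 9: O, bond orders sum to 2 (valence 2) → 0 H
  atom 10: C, bond orders sum to 4 (valence 4) → 0 H
  atom 11: O, bond orders sum to 1 (valence 2) → 1 H
Totals → C:6, H:3, Cl:1, O:4.
In Hill order: C6H3ClO4.

C6H3ClO4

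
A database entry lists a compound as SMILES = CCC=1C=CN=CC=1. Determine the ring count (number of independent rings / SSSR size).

In SMILES, each pair of matching ring-closure digits denotes one ring-closing bond; the number of such bonds equals the number of independent rings.
Ring-closure bonds here: 1.

1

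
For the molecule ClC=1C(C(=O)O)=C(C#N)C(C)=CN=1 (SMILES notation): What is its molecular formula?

C8H5ClN2O2

Walk through each heavy atom and fill implicit hydrogens from standard valence (C 4, N 3, O 2, S 2, halogen 1):
  atom 1: Cl (halogen, monovalent) → 0 H
  atom 2: C, bond orders sum to 4 (valence 4) → 0 H
  atom 3: C, bond orders sum to 4 (valence 4) → 0 H
  atom 4: C, bond orders sum to 4 (valence 4) → 0 H
  atom 5: O, bond orders sum to 2 (valence 2) → 0 H
  atom 6: O, bond orders sum to 1 (valence 2) → 1 H
  atom 7: C, bond orders sum to 4 (valence 4) → 0 H
  atom 8: C, bond orders sum to 4 (valence 4) → 0 H
  atom 9: N, bond orders sum to 3 (valence 3) → 0 H
  atom 10: C, bond orders sum to 4 (valence 4) → 0 H
  atom 11: C, bond orders sum to 1 (valence 4) → 3 H
  atom 12: C, bond orders sum to 3 (valence 4) → 1 H
  atom 13: N, bond orders sum to 3 (valence 3) → 0 H
Totals → C:8, H:5, Cl:1, N:2, O:2.
In Hill order: C8H5ClN2O2.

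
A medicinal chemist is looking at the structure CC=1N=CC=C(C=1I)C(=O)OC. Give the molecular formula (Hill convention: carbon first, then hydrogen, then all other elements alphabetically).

C8H8INO2

Walk through each heavy atom and fill implicit hydrogens from standard valence (C 4, N 3, O 2, S 2, halogen 1):
  atom 1: C, bond orders sum to 1 (valence 4) → 3 H
  atom 2: C, bond orders sum to 4 (valence 4) → 0 H
  atom 3: N, bond orders sum to 3 (valence 3) → 0 H
  atom 4: C, bond orders sum to 3 (valence 4) → 1 H
  atom 5: C, bond orders sum to 3 (valence 4) → 1 H
  atom 6: C, bond orders sum to 4 (valence 4) → 0 H
  atom 7: C, bond orders sum to 4 (valence 4) → 0 H
  atom 8: I (halogen, monovalent) → 0 H
  atom 9: C, bond orders sum to 4 (valence 4) → 0 H
  atom 10: O, bond orders sum to 2 (valence 2) → 0 H
  atom 11: O, bond orders sum to 2 (valence 2) → 0 H
  atom 12: C, bond orders sum to 1 (valence 4) → 3 H
Totals → C:8, H:8, I:1, N:1, O:2.
In Hill order: C8H8INO2.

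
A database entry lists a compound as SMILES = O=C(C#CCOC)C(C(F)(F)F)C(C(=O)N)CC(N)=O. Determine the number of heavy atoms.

Every atom symbol written in the SMILES (organic subset) is one heavy atom; implicit H are not written.
Heavy atoms by element → C:11, F:3, N:2, O:4.
Total: 20.

20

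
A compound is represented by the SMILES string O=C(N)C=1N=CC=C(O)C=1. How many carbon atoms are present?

6

Count every carbon token in the SMILES (each C, including those in ring-closure positions and inside branches).
Carbon count: 6.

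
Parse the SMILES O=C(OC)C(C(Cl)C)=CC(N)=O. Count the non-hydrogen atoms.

Every atom symbol written in the SMILES (organic subset) is one heavy atom; implicit H are not written.
Heavy atoms by element → C:7, Cl:1, N:1, O:3.
Total: 12.

12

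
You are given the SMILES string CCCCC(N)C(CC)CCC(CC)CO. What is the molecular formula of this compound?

Walk through each heavy atom and fill implicit hydrogens from standard valence (C 4, N 3, O 2, S 2, halogen 1):
  atom 1: C, bond orders sum to 1 (valence 4) → 3 H
  atom 2: C, bond orders sum to 2 (valence 4) → 2 H
  atom 3: C, bond orders sum to 2 (valence 4) → 2 H
  atom 4: C, bond orders sum to 2 (valence 4) → 2 H
  atom 5: C, bond orders sum to 3 (valence 4) → 1 H
  atom 6: N, bond orders sum to 1 (valence 3) → 2 H
  atom 7: C, bond orders sum to 3 (valence 4) → 1 H
  atom 8: C, bond orders sum to 2 (valence 4) → 2 H
  atom 9: C, bond orders sum to 1 (valence 4) → 3 H
  atom 10: C, bond orders sum to 2 (valence 4) → 2 H
  atom 11: C, bond orders sum to 2 (valence 4) → 2 H
  atom 12: C, bond orders sum to 3 (valence 4) → 1 H
  atom 13: C, bond orders sum to 2 (valence 4) → 2 H
  atom 14: C, bond orders sum to 1 (valence 4) → 3 H
  atom 15: C, bond orders sum to 2 (valence 4) → 2 H
  atom 16: O, bond orders sum to 1 (valence 2) → 1 H
Totals → C:14, H:31, N:1, O:1.
In Hill order: C14H31NO.

C14H31NO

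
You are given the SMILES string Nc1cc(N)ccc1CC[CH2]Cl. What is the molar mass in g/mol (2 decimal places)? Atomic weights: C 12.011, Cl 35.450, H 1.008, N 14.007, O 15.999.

First, the molecular formula is C9H13ClN2 (counting implicit H from valence).
  C: 9 × 12.011 = 108.099
  Cl: 1 × 35.450 = 35.450
  H: 13 × 1.008 = 13.104
  N: 2 × 14.007 = 28.014
Sum: 9×12.011 + 1×35.450 + 13×1.008 + 2×14.007 = 184.667 → 184.67 g/mol.

184.67 g/mol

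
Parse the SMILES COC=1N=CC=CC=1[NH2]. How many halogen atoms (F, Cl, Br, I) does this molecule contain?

Scan the SMILES for the halogen motif — none present.
Groups that are present: 1 ether, 1 primary amine.

0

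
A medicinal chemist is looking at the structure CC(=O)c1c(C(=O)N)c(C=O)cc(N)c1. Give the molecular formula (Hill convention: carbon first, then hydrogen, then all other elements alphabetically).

Walk through each heavy atom and fill implicit hydrogens from standard valence (C 4, N 3, O 2, S 2, halogen 1); for lowercase aromatic atoms, an aromatic c carries 1 H when it has two neighbours and 0 H with three, and aromatic n carries 0 H:
  atom 1: C, bond orders sum to 1 (valence 4) → 3 H
  atom 2: C, bond orders sum to 4 (valence 4) → 0 H
  atom 3: O, bond orders sum to 2 (valence 2) → 0 H
  atom 4: aromatic c, 3 neighbours → 0 H
  atom 5: aromatic c, 3 neighbours → 0 H
  atom 6: C, bond orders sum to 4 (valence 4) → 0 H
  atom 7: O, bond orders sum to 2 (valence 2) → 0 H
  atom 8: N, bond orders sum to 1 (valence 3) → 2 H
  atom 9: aromatic c, 3 neighbours → 0 H
  atom 10: C, bond orders sum to 3 (valence 4) → 1 H
  atom 11: O, bond orders sum to 2 (valence 2) → 0 H
  atom 12: aromatic c, 2 neighbours → 1 H
  atom 13: aromatic c, 3 neighbours → 0 H
  atom 14: N, bond orders sum to 1 (valence 3) → 2 H
  atom 15: aromatic c, 2 neighbours → 1 H
Totals → C:10, H:10, N:2, O:3.
In Hill order: C10H10N2O3.

C10H10N2O3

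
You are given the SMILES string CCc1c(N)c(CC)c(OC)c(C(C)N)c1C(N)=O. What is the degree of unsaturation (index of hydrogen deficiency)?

5

Molecular formula: C14H23N3O2.
DoU = (2C + 2 + N − H − X) / 2, where X is the halogen count and O/S are ignored.
    = (2·14 + 2 + 3 − 23 − 0) / 2 = 10 / 2 = 5.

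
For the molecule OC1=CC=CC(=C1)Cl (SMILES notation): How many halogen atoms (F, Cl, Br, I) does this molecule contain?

Halogen atoms appear at heavy-atom position 8 (1×Cl).
Other groups present: 1 hydroxyl.
Halogen count: 1.

1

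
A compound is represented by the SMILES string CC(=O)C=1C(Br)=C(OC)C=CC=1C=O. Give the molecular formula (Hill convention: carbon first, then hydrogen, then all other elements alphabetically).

C10H9BrO3

Walk through each heavy atom and fill implicit hydrogens from standard valence (C 4, N 3, O 2, S 2, halogen 1):
  atom 1: C, bond orders sum to 1 (valence 4) → 3 H
  atom 2: C, bond orders sum to 4 (valence 4) → 0 H
  atom 3: O, bond orders sum to 2 (valence 2) → 0 H
  atom 4: C, bond orders sum to 4 (valence 4) → 0 H
  atom 5: C, bond orders sum to 4 (valence 4) → 0 H
  atom 6: Br (halogen, monovalent) → 0 H
  atom 7: C, bond orders sum to 4 (valence 4) → 0 H
  atom 8: O, bond orders sum to 2 (valence 2) → 0 H
  atom 9: C, bond orders sum to 1 (valence 4) → 3 H
  atom 10: C, bond orders sum to 3 (valence 4) → 1 H
  atom 11: C, bond orders sum to 3 (valence 4) → 1 H
  atom 12: C, bond orders sum to 4 (valence 4) → 0 H
  atom 13: C, bond orders sum to 3 (valence 4) → 1 H
  atom 14: O, bond orders sum to 2 (valence 2) → 0 H
Totals → C:10, H:9, Br:1, O:3.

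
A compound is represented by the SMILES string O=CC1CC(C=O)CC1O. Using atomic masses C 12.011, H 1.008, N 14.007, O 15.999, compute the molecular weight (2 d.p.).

First, the molecular formula is C7H10O3 (counting implicit H from valence).
  C: 7 × 12.011 = 84.077
  H: 10 × 1.008 = 10.080
  O: 3 × 15.999 = 47.997
Sum: 7×12.011 + 10×1.008 + 3×15.999 = 142.154 → 142.15 g/mol.

142.15 g/mol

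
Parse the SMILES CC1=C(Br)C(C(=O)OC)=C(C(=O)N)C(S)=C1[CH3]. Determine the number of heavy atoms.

Every atom symbol written in the SMILES (organic subset) is one heavy atom; implicit H are not written.
Heavy atoms by element → Br:1, C:11, N:1, O:3, S:1.
Total: 17.

17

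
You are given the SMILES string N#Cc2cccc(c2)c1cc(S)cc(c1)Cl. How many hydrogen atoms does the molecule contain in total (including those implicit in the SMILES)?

Walk through each heavy atom and fill implicit hydrogens from standard valence (C 4, N 3, O 2, S 2, halogen 1); for lowercase aromatic atoms, an aromatic c carries 1 H when it has two neighbours and 0 H with three, and aromatic n carries 0 H:
  atom 1: N, bond orders sum to 3 (valence 3) → 0 H
  atom 2: C, bond orders sum to 4 (valence 4) → 0 H
  atom 3: aromatic c, 3 neighbours → 0 H
  atom 4: aromatic c, 2 neighbours → 1 H
  atom 5: aromatic c, 2 neighbours → 1 H
  atom 6: aromatic c, 2 neighbours → 1 H
  atom 7: aromatic c, 3 neighbours → 0 H
  atom 8: aromatic c, 2 neighbours → 1 H
  atom 9: aromatic c, 3 neighbours → 0 H
  atom 10: aromatic c, 2 neighbours → 1 H
  atom 11: aromatic c, 3 neighbours → 0 H
  atom 12: S, bond orders sum to 1 (valence 2) → 1 H
  atom 13: aromatic c, 2 neighbours → 1 H
  atom 14: aromatic c, 3 neighbours → 0 H
  atom 15: aromatic c, 2 neighbours → 1 H
  atom 16: Cl (halogen, monovalent) → 0 H
Total hydrogens: 8.

8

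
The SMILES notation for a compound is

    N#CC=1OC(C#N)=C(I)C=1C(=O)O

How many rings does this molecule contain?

1

In SMILES, each pair of matching ring-closure digits denotes one ring-closing bond; the number of such bonds equals the number of independent rings.
Ring-closure bonds here: 1.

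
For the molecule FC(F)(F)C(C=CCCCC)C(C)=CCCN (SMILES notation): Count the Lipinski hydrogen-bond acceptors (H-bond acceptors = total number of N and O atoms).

N atoms: 1; O atoms: 0.
Lipinski HBA = 1 + 0 = 1.

1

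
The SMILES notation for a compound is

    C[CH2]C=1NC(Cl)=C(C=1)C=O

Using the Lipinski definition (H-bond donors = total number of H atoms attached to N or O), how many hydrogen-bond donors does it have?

Donors: find every N or O and count the H atoms it carries.
  atom 4 (N): bond orders sum to 2 → 1 H
  atom 10 (O): bond orders sum to 2 → 0 H
Lipinski HBD = 1.

1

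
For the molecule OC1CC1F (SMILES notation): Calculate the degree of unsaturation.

Molecular formula: C3H5FO.
DoU = (2C + 2 + N − H − X) / 2, where X is the halogen count and O/S are ignored.
    = (2·3 + 2 + 0 − 5 − 1) / 2 = 2 / 2 = 1.

1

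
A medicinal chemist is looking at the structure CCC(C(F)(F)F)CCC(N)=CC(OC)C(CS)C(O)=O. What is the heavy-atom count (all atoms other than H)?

21

Every atom symbol written in the SMILES (organic subset) is one heavy atom; implicit H are not written.
Heavy atoms by element → C:13, F:3, N:1, O:3, S:1.
Total: 21.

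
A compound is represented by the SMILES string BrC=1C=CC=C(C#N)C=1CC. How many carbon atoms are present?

9

Count every carbon token in the SMILES (each C, including those in ring-closure positions and inside branches).
Carbon count: 9.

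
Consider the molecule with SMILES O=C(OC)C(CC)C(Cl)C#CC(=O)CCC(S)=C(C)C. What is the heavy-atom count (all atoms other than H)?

20

Every atom symbol written in the SMILES (organic subset) is one heavy atom; implicit H are not written.
Heavy atoms by element → C:15, Cl:1, O:3, S:1.
Total: 20.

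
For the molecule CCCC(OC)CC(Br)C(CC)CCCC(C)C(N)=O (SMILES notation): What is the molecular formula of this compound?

Walk through each heavy atom and fill implicit hydrogens from standard valence (C 4, N 3, O 2, S 2, halogen 1):
  atom 1: C, bond orders sum to 1 (valence 4) → 3 H
  atom 2: C, bond orders sum to 2 (valence 4) → 2 H
  atom 3: C, bond orders sum to 2 (valence 4) → 2 H
  atom 4: C, bond orders sum to 3 (valence 4) → 1 H
  atom 5: O, bond orders sum to 2 (valence 2) → 0 H
  atom 6: C, bond orders sum to 1 (valence 4) → 3 H
  atom 7: C, bond orders sum to 2 (valence 4) → 2 H
  atom 8: C, bond orders sum to 3 (valence 4) → 1 H
  atom 9: Br (halogen, monovalent) → 0 H
  atom 10: C, bond orders sum to 3 (valence 4) → 1 H
  atom 11: C, bond orders sum to 2 (valence 4) → 2 H
  atom 12: C, bond orders sum to 1 (valence 4) → 3 H
  atom 13: C, bond orders sum to 2 (valence 4) → 2 H
  atom 14: C, bond orders sum to 2 (valence 4) → 2 H
  atom 15: C, bond orders sum to 2 (valence 4) → 2 H
  atom 16: C, bond orders sum to 3 (valence 4) → 1 H
  atom 17: C, bond orders sum to 1 (valence 4) → 3 H
  atom 18: C, bond orders sum to 4 (valence 4) → 0 H
  atom 19: N, bond orders sum to 1 (valence 3) → 2 H
  atom 20: O, bond orders sum to 2 (valence 2) → 0 H
Totals → C:16, H:32, Br:1, N:1, O:2.
In Hill order: C16H32BrNO2.

C16H32BrNO2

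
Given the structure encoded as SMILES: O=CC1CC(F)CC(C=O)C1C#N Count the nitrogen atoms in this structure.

1

Scan the SMILES for N atoms (remember two-letter symbols like Cl and Br are single atoms).
Nitrogen count: 1.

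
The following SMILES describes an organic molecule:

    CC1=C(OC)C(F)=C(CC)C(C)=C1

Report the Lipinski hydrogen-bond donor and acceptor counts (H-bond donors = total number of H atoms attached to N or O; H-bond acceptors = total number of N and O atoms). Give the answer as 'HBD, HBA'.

Donors: find every N or O and count the H atoms it carries.
  atom 4 (O): bond orders sum to 2 → 0 H
Lipinski HBD = 0.
Acceptors: N atoms = 0, O atoms = 1 → HBA = 1.

0, 1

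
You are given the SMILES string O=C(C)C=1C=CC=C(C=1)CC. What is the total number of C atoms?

10

Count every carbon token in the SMILES (each C, including those in ring-closure positions and inside branches).
Carbon count: 10.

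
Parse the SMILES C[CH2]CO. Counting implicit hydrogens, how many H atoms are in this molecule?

Walk through each heavy atom and fill implicit hydrogens from standard valence (C 4, N 3, O 2, S 2, halogen 1):
  atom 1: C, bond orders sum to 1 (valence 4) → 3 H
  atom 2: C with explicit H count 2
  atom 3: C, bond orders sum to 2 (valence 4) → 2 H
  atom 4: O, bond orders sum to 1 (valence 2) → 1 H
Total hydrogens: 8.

8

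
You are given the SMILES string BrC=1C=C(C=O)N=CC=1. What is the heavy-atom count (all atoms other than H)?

Every atom symbol written in the SMILES (organic subset) is one heavy atom; implicit H are not written.
Heavy atoms by element → Br:1, C:6, N:1, O:1.
Total: 9.

9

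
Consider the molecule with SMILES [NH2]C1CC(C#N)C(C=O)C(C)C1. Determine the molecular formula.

C9H14N2O

Walk through each heavy atom and fill implicit hydrogens from standard valence (C 4, N 3, O 2, S 2, halogen 1):
  atom 1: N with explicit H count 2
  atom 2: C, bond orders sum to 3 (valence 4) → 1 H
  atom 3: C, bond orders sum to 2 (valence 4) → 2 H
  atom 4: C, bond orders sum to 3 (valence 4) → 1 H
  atom 5: C, bond orders sum to 4 (valence 4) → 0 H
  atom 6: N, bond orders sum to 3 (valence 3) → 0 H
  atom 7: C, bond orders sum to 3 (valence 4) → 1 H
  atom 8: C, bond orders sum to 3 (valence 4) → 1 H
  atom 9: O, bond orders sum to 2 (valence 2) → 0 H
  atom 10: C, bond orders sum to 3 (valence 4) → 1 H
  atom 11: C, bond orders sum to 1 (valence 4) → 3 H
  atom 12: C, bond orders sum to 2 (valence 4) → 2 H
Totals → C:9, H:14, N:2, O:1.
In Hill order: C9H14N2O.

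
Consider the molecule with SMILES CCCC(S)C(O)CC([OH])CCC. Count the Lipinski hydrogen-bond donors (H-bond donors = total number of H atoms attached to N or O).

2

Donors: find every N or O and count the H atoms it carries.
  atom 7 (O): bond orders sum to 1 → 1 H
  atom 10 (O): bond orders sum to 1 → 1 H
Lipinski HBD = 2.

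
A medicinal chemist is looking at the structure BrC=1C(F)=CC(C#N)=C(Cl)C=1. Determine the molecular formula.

Walk through each heavy atom and fill implicit hydrogens from standard valence (C 4, N 3, O 2, S 2, halogen 1):
  atom 1: Br (halogen, monovalent) → 0 H
  atom 2: C, bond orders sum to 4 (valence 4) → 0 H
  atom 3: C, bond orders sum to 4 (valence 4) → 0 H
  atom 4: F (halogen, monovalent) → 0 H
  atom 5: C, bond orders sum to 3 (valence 4) → 1 H
  atom 6: C, bond orders sum to 4 (valence 4) → 0 H
  atom 7: C, bond orders sum to 4 (valence 4) → 0 H
  atom 8: N, bond orders sum to 3 (valence 3) → 0 H
  atom 9: C, bond orders sum to 4 (valence 4) → 0 H
  atom 10: Cl (halogen, monovalent) → 0 H
  atom 11: C, bond orders sum to 3 (valence 4) → 1 H
Totals → C:7, H:2, Br:1, Cl:1, F:1, N:1.
In Hill order: C7H2BrClFN.

C7H2BrClFN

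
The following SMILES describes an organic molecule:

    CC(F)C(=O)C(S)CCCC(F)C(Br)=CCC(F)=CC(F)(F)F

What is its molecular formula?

Walk through each heavy atom and fill implicit hydrogens from standard valence (C 4, N 3, O 2, S 2, halogen 1):
  atom 1: C, bond orders sum to 1 (valence 4) → 3 H
  atom 2: C, bond orders sum to 3 (valence 4) → 1 H
  atom 3: F (halogen, monovalent) → 0 H
  atom 4: C, bond orders sum to 4 (valence 4) → 0 H
  atom 5: O, bond orders sum to 2 (valence 2) → 0 H
  atom 6: C, bond orders sum to 3 (valence 4) → 1 H
  atom 7: S, bond orders sum to 1 (valence 2) → 1 H
  atom 8: C, bond orders sum to 2 (valence 4) → 2 H
  atom 9: C, bond orders sum to 2 (valence 4) → 2 H
  atom 10: C, bond orders sum to 2 (valence 4) → 2 H
  atom 11: C, bond orders sum to 3 (valence 4) → 1 H
  atom 12: F (halogen, monovalent) → 0 H
  atom 13: C, bond orders sum to 4 (valence 4) → 0 H
  atom 14: Br (halogen, monovalent) → 0 H
  atom 15: C, bond orders sum to 3 (valence 4) → 1 H
  atom 16: C, bond orders sum to 2 (valence 4) → 2 H
  atom 17: C, bond orders sum to 4 (valence 4) → 0 H
  atom 18: F (halogen, monovalent) → 0 H
  atom 19: C, bond orders sum to 3 (valence 4) → 1 H
  atom 20: C, bond orders sum to 4 (valence 4) → 0 H
  atom 21: F (halogen, monovalent) → 0 H
  atom 22: F (halogen, monovalent) → 0 H
  atom 23: F (halogen, monovalent) → 0 H
Totals → C:14, H:17, Br:1, F:6, O:1, S:1.

C14H17BrF6OS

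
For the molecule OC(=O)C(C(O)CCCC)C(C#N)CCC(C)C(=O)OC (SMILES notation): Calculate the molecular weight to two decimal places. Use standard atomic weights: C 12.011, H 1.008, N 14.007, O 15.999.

First, the molecular formula is C15H25NO5 (counting implicit H from valence).
  C: 15 × 12.011 = 180.165
  H: 25 × 1.008 = 25.200
  N: 1 × 14.007 = 14.007
  O: 5 × 15.999 = 79.995
Sum: 15×12.011 + 25×1.008 + 1×14.007 + 5×15.999 = 299.367 → 299.37 g/mol.

299.37 g/mol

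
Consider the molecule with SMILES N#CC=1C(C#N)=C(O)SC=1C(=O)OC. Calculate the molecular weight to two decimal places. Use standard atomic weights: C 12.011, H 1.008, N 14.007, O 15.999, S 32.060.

208.19 g/mol

First, the molecular formula is C8H4N2O3S (counting implicit H from valence).
  C: 8 × 12.011 = 96.088
  H: 4 × 1.008 = 4.032
  N: 2 × 14.007 = 28.014
  O: 3 × 15.999 = 47.997
  S: 1 × 32.060 = 32.060
Sum: 8×12.011 + 4×1.008 + 2×14.007 + 3×15.999 + 1×32.060 = 208.191 → 208.19 g/mol.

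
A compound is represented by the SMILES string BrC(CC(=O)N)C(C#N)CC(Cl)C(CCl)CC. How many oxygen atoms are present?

1

Scan the SMILES for O atoms (remember two-letter symbols like Cl and Br are single atoms).
Oxygen count: 1.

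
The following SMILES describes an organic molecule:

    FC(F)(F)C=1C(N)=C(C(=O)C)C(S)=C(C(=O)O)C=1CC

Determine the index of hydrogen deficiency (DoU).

Molecular formula: C12H12F3NO3S.
DoU = (2C + 2 + N − H − X) / 2, where X is the halogen count and O/S are ignored.
    = (2·12 + 2 + 1 − 12 − 3) / 2 = 12 / 2 = 6.

6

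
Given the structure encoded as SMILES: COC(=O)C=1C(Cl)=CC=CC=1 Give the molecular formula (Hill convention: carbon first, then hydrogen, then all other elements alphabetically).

C8H7ClO2

Walk through each heavy atom and fill implicit hydrogens from standard valence (C 4, N 3, O 2, S 2, halogen 1):
  atom 1: C, bond orders sum to 1 (valence 4) → 3 H
  atom 2: O, bond orders sum to 2 (valence 2) → 0 H
  atom 3: C, bond orders sum to 4 (valence 4) → 0 H
  atom 4: O, bond orders sum to 2 (valence 2) → 0 H
  atom 5: C, bond orders sum to 4 (valence 4) → 0 H
  atom 6: C, bond orders sum to 4 (valence 4) → 0 H
  atom 7: Cl (halogen, monovalent) → 0 H
  atom 8: C, bond orders sum to 3 (valence 4) → 1 H
  atom 9: C, bond orders sum to 3 (valence 4) → 1 H
  atom 10: C, bond orders sum to 3 (valence 4) → 1 H
  atom 11: C, bond orders sum to 3 (valence 4) → 1 H
Totals → C:8, H:7, Cl:1, O:2.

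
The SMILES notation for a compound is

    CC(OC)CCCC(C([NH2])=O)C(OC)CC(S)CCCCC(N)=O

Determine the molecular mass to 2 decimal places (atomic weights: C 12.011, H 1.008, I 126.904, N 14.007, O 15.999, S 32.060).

362.53 g/mol

First, the molecular formula is C17H34N2O4S (counting implicit H from valence).
  C: 17 × 12.011 = 204.187
  H: 34 × 1.008 = 34.272
  N: 2 × 14.007 = 28.014
  O: 4 × 15.999 = 63.996
  S: 1 × 32.060 = 32.060
Sum: 17×12.011 + 34×1.008 + 2×14.007 + 4×15.999 + 1×32.060 = 362.529 → 362.53 g/mol.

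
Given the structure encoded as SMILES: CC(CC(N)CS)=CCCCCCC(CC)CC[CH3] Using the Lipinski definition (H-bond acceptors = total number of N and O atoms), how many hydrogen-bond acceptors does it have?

1

N atoms: 1; O atoms: 0.
Lipinski HBA = 1 + 0 = 1.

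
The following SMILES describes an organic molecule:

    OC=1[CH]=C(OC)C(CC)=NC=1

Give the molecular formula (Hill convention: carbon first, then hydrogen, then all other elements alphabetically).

Walk through each heavy atom and fill implicit hydrogens from standard valence (C 4, N 3, O 2, S 2, halogen 1):
  atom 1: O, bond orders sum to 1 (valence 2) → 1 H
  atom 2: C, bond orders sum to 4 (valence 4) → 0 H
  atom 3: C with explicit H count 1
  atom 4: C, bond orders sum to 4 (valence 4) → 0 H
  atom 5: O, bond orders sum to 2 (valence 2) → 0 H
  atom 6: C, bond orders sum to 1 (valence 4) → 3 H
  atom 7: C, bond orders sum to 4 (valence 4) → 0 H
  atom 8: C, bond orders sum to 2 (valence 4) → 2 H
  atom 9: C, bond orders sum to 1 (valence 4) → 3 H
  atom 10: N, bond orders sum to 3 (valence 3) → 0 H
  atom 11: C, bond orders sum to 3 (valence 4) → 1 H
Totals → C:8, H:11, N:1, O:2.

C8H11NO2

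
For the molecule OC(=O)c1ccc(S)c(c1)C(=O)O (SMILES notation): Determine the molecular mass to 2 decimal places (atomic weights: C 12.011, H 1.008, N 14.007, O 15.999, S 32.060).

First, the molecular formula is C8H6O4S (counting implicit H from valence).
  C: 8 × 12.011 = 96.088
  H: 6 × 1.008 = 6.048
  O: 4 × 15.999 = 63.996
  S: 1 × 32.060 = 32.060
Sum: 8×12.011 + 6×1.008 + 4×15.999 + 1×32.060 = 198.192 → 198.19 g/mol.

198.19 g/mol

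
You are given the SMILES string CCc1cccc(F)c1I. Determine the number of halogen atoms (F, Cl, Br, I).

2

Halogen atoms appear at heavy-atom positions 8, 10 (1×F, 1×I).
Halogen count: 2.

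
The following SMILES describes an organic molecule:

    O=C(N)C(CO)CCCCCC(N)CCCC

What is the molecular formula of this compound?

Walk through each heavy atom and fill implicit hydrogens from standard valence (C 4, N 3, O 2, S 2, halogen 1):
  atom 1: O, bond orders sum to 2 (valence 2) → 0 H
  atom 2: C, bond orders sum to 4 (valence 4) → 0 H
  atom 3: N, bond orders sum to 1 (valence 3) → 2 H
  atom 4: C, bond orders sum to 3 (valence 4) → 1 H
  atom 5: C, bond orders sum to 2 (valence 4) → 2 H
  atom 6: O, bond orders sum to 1 (valence 2) → 1 H
  atom 7: C, bond orders sum to 2 (valence 4) → 2 H
  atom 8: C, bond orders sum to 2 (valence 4) → 2 H
  atom 9: C, bond orders sum to 2 (valence 4) → 2 H
  atom 10: C, bond orders sum to 2 (valence 4) → 2 H
  atom 11: C, bond orders sum to 2 (valence 4) → 2 H
  atom 12: C, bond orders sum to 3 (valence 4) → 1 H
  atom 13: N, bond orders sum to 1 (valence 3) → 2 H
  atom 14: C, bond orders sum to 2 (valence 4) → 2 H
  atom 15: C, bond orders sum to 2 (valence 4) → 2 H
  atom 16: C, bond orders sum to 2 (valence 4) → 2 H
  atom 17: C, bond orders sum to 1 (valence 4) → 3 H
Totals → C:13, H:28, N:2, O:2.
In Hill order: C13H28N2O2.

C13H28N2O2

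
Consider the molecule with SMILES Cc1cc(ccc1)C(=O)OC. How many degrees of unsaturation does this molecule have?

Molecular formula: C9H10O2.
DoU = (2C + 2 + N − H − X) / 2, where X is the halogen count and O/S are ignored.
    = (2·9 + 2 + 0 − 10 − 0) / 2 = 10 / 2 = 5.

5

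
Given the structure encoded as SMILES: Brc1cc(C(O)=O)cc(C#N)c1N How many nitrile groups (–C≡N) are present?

The nitrile motif appears at heavy-atom position 10 in the SMILES.
Other groups present: 1 carboxylic acid, 1 primary amine.
Nitrile count: 1.

1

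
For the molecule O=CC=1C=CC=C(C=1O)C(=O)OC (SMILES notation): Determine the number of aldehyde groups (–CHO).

The aldehyde motif appears at heavy-atom position 2 in the SMILES.
Other groups present: 1 ester, 1 hydroxyl.
Aldehyde count: 1.

1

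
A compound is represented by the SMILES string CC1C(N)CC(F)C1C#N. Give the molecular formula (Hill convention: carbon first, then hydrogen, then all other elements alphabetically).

C7H11FN2

Walk through each heavy atom and fill implicit hydrogens from standard valence (C 4, N 3, O 2, S 2, halogen 1):
  atom 1: C, bond orders sum to 1 (valence 4) → 3 H
  atom 2: C, bond orders sum to 3 (valence 4) → 1 H
  atom 3: C, bond orders sum to 3 (valence 4) → 1 H
  atom 4: N, bond orders sum to 1 (valence 3) → 2 H
  atom 5: C, bond orders sum to 2 (valence 4) → 2 H
  atom 6: C, bond orders sum to 3 (valence 4) → 1 H
  atom 7: F (halogen, monovalent) → 0 H
  atom 8: C, bond orders sum to 3 (valence 4) → 1 H
  atom 9: C, bond orders sum to 4 (valence 4) → 0 H
  atom 10: N, bond orders sum to 3 (valence 3) → 0 H
Totals → C:7, H:11, F:1, N:2.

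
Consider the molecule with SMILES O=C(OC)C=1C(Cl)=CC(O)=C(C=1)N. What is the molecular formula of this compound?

Walk through each heavy atom and fill implicit hydrogens from standard valence (C 4, N 3, O 2, S 2, halogen 1):
  atom 1: O, bond orders sum to 2 (valence 2) → 0 H
  atom 2: C, bond orders sum to 4 (valence 4) → 0 H
  atom 3: O, bond orders sum to 2 (valence 2) → 0 H
  atom 4: C, bond orders sum to 1 (valence 4) → 3 H
  atom 5: C, bond orders sum to 4 (valence 4) → 0 H
  atom 6: C, bond orders sum to 4 (valence 4) → 0 H
  atom 7: Cl (halogen, monovalent) → 0 H
  atom 8: C, bond orders sum to 3 (valence 4) → 1 H
  atom 9: C, bond orders sum to 4 (valence 4) → 0 H
  atom 10: O, bond orders sum to 1 (valence 2) → 1 H
  atom 11: C, bond orders sum to 4 (valence 4) → 0 H
  atom 12: C, bond orders sum to 3 (valence 4) → 1 H
  atom 13: N, bond orders sum to 1 (valence 3) → 2 H
Totals → C:8, H:8, Cl:1, N:1, O:3.

C8H8ClNO3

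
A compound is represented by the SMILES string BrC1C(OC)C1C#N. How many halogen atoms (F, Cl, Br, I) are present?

1

Halogen atoms appear at heavy-atom position 1 (1×Br).
Other groups present: 1 ether, 1 nitrile.
Halogen count: 1.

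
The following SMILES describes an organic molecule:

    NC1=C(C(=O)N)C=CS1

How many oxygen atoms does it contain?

Scan the SMILES for O atoms (remember two-letter symbols like Cl and Br are single atoms).
Oxygen count: 1.

1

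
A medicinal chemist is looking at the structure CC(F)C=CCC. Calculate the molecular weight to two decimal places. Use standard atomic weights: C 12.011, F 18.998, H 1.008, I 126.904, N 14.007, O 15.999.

First, the molecular formula is C6H11F (counting implicit H from valence).
  C: 6 × 12.011 = 72.066
  F: 1 × 18.998 = 18.998
  H: 11 × 1.008 = 11.088
Sum: 6×12.011 + 1×18.998 + 11×1.008 = 102.152 → 102.15 g/mol.

102.15 g/mol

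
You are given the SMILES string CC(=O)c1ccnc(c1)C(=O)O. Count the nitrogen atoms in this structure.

1

Scan the SMILES for N atoms (remember two-letter symbols like Cl and Br are single atoms).
Nitrogen count: 1.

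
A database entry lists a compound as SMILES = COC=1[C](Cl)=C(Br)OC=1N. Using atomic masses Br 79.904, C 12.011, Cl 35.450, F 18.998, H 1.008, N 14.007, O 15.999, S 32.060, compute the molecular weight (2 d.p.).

226.45 g/mol

First, the molecular formula is C5H5BrClNO2 (counting implicit H from valence).
  Br: 1 × 79.904 = 79.904
  C: 5 × 12.011 = 60.055
  Cl: 1 × 35.450 = 35.450
  H: 5 × 1.008 = 5.040
  N: 1 × 14.007 = 14.007
  O: 2 × 15.999 = 31.998
Sum: 1×79.904 + 5×12.011 + 1×35.450 + 5×1.008 + 1×14.007 + 2×15.999 = 226.454 → 226.45 g/mol.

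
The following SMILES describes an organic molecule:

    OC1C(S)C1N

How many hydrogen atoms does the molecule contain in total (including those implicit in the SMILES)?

Walk through each heavy atom and fill implicit hydrogens from standard valence (C 4, N 3, O 2, S 2, halogen 1):
  atom 1: O, bond orders sum to 1 (valence 2) → 1 H
  atom 2: C, bond orders sum to 3 (valence 4) → 1 H
  atom 3: C, bond orders sum to 3 (valence 4) → 1 H
  atom 4: S, bond orders sum to 1 (valence 2) → 1 H
  atom 5: C, bond orders sum to 3 (valence 4) → 1 H
  atom 6: N, bond orders sum to 1 (valence 3) → 2 H
Total hydrogens: 7.

7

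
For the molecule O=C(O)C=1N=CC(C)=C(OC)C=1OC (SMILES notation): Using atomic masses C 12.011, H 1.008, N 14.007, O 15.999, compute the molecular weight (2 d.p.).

197.19 g/mol

First, the molecular formula is C9H11NO4 (counting implicit H from valence).
  C: 9 × 12.011 = 108.099
  H: 11 × 1.008 = 11.088
  N: 1 × 14.007 = 14.007
  O: 4 × 15.999 = 63.996
Sum: 9×12.011 + 11×1.008 + 1×14.007 + 4×15.999 = 197.190 → 197.19 g/mol.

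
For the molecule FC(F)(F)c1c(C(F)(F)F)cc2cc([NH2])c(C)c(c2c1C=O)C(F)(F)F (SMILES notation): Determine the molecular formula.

Walk through each heavy atom and fill implicit hydrogens from standard valence (C 4, N 3, O 2, S 2, halogen 1); for lowercase aromatic atoms, an aromatic c carries 1 H when it has two neighbours and 0 H with three, and aromatic n carries 0 H:
  atom 1: F (halogen, monovalent) → 0 H
  atom 2: C, bond orders sum to 4 (valence 4) → 0 H
  atom 3: F (halogen, monovalent) → 0 H
  atom 4: F (halogen, monovalent) → 0 H
  atom 5: aromatic c, 3 neighbours → 0 H
  atom 6: aromatic c, 3 neighbours → 0 H
  atom 7: C, bond orders sum to 4 (valence 4) → 0 H
  atom 8: F (halogen, monovalent) → 0 H
  atom 9: F (halogen, monovalent) → 0 H
  atom 10: F (halogen, monovalent) → 0 H
  atom 11: aromatic c, 2 neighbours → 1 H
  atom 12: aromatic c, 3 neighbours → 0 H
  atom 13: aromatic c, 2 neighbours → 1 H
  atom 14: aromatic c, 3 neighbours → 0 H
  atom 15: N with explicit H count 2
  atom 16: aromatic c, 3 neighbours → 0 H
  atom 17: C, bond orders sum to 1 (valence 4) → 3 H
  atom 18: aromatic c, 3 neighbours → 0 H
  atom 19: aromatic c, 3 neighbours → 0 H
  atom 20: aromatic c, 3 neighbours → 0 H
  atom 21: C, bond orders sum to 3 (valence 4) → 1 H
  atom 22: O, bond orders sum to 2 (valence 2) → 0 H
  atom 23: C, bond orders sum to 4 (valence 4) → 0 H
  atom 24: F (halogen, monovalent) → 0 H
  atom 25: F (halogen, monovalent) → 0 H
  atom 26: F (halogen, monovalent) → 0 H
Totals → C:15, H:8, F:9, N:1, O:1.
In Hill order: C15H8F9NO.

C15H8F9NO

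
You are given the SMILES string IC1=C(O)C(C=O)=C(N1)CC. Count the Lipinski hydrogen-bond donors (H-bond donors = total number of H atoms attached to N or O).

2

Donors: find every N or O and count the H atoms it carries.
  atom 4 (O): bond orders sum to 1 → 1 H
  atom 7 (O): bond orders sum to 2 → 0 H
  atom 9 (N): bond orders sum to 2 → 1 H
Lipinski HBD = 2.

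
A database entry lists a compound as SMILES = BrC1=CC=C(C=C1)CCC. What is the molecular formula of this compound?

C9H11Br

Walk through each heavy atom and fill implicit hydrogens from standard valence (C 4, N 3, O 2, S 2, halogen 1):
  atom 1: Br (halogen, monovalent) → 0 H
  atom 2: C, bond orders sum to 4 (valence 4) → 0 H
  atom 3: C, bond orders sum to 3 (valence 4) → 1 H
  atom 4: C, bond orders sum to 3 (valence 4) → 1 H
  atom 5: C, bond orders sum to 4 (valence 4) → 0 H
  atom 6: C, bond orders sum to 3 (valence 4) → 1 H
  atom 7: C, bond orders sum to 3 (valence 4) → 1 H
  atom 8: C, bond orders sum to 2 (valence 4) → 2 H
  atom 9: C, bond orders sum to 2 (valence 4) → 2 H
  atom 10: C, bond orders sum to 1 (valence 4) → 3 H
Totals → C:9, H:11, Br:1.
In Hill order: C9H11Br.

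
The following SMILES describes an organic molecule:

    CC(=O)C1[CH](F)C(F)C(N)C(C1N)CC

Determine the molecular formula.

C10H18F2N2O

Walk through each heavy atom and fill implicit hydrogens from standard valence (C 4, N 3, O 2, S 2, halogen 1):
  atom 1: C, bond orders sum to 1 (valence 4) → 3 H
  atom 2: C, bond orders sum to 4 (valence 4) → 0 H
  atom 3: O, bond orders sum to 2 (valence 2) → 0 H
  atom 4: C, bond orders sum to 3 (valence 4) → 1 H
  atom 5: C with explicit H count 1
  atom 6: F (halogen, monovalent) → 0 H
  atom 7: C, bond orders sum to 3 (valence 4) → 1 H
  atom 8: F (halogen, monovalent) → 0 H
  atom 9: C, bond orders sum to 3 (valence 4) → 1 H
  atom 10: N, bond orders sum to 1 (valence 3) → 2 H
  atom 11: C, bond orders sum to 3 (valence 4) → 1 H
  atom 12: C, bond orders sum to 3 (valence 4) → 1 H
  atom 13: N, bond orders sum to 1 (valence 3) → 2 H
  atom 14: C, bond orders sum to 2 (valence 4) → 2 H
  atom 15: C, bond orders sum to 1 (valence 4) → 3 H
Totals → C:10, H:18, F:2, N:2, O:1.
In Hill order: C10H18F2N2O.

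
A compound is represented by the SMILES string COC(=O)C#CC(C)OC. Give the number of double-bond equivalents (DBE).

Molecular formula: C7H10O3.
DoU = (2C + 2 + N − H − X) / 2, where X is the halogen count and O/S are ignored.
    = (2·7 + 2 + 0 − 10 − 0) / 2 = 6 / 2 = 3.

3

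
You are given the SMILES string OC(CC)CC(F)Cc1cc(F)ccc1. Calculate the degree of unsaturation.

4

Molecular formula: C12H16F2O.
DoU = (2C + 2 + N − H − X) / 2, where X is the halogen count and O/S are ignored.
    = (2·12 + 2 + 0 − 16 − 2) / 2 = 8 / 2 = 4.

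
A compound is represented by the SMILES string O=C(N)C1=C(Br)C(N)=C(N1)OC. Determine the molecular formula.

Walk through each heavy atom and fill implicit hydrogens from standard valence (C 4, N 3, O 2, S 2, halogen 1):
  atom 1: O, bond orders sum to 2 (valence 2) → 0 H
  atom 2: C, bond orders sum to 4 (valence 4) → 0 H
  atom 3: N, bond orders sum to 1 (valence 3) → 2 H
  atom 4: C, bond orders sum to 4 (valence 4) → 0 H
  atom 5: C, bond orders sum to 4 (valence 4) → 0 H
  atom 6: Br (halogen, monovalent) → 0 H
  atom 7: C, bond orders sum to 4 (valence 4) → 0 H
  atom 8: N, bond orders sum to 1 (valence 3) → 2 H
  atom 9: C, bond orders sum to 4 (valence 4) → 0 H
  atom 10: N, bond orders sum to 2 (valence 3) → 1 H
  atom 11: O, bond orders sum to 2 (valence 2) → 0 H
  atom 12: C, bond orders sum to 1 (valence 4) → 3 H
Totals → C:6, H:8, Br:1, N:3, O:2.
In Hill order: C6H8BrN3O2.

C6H8BrN3O2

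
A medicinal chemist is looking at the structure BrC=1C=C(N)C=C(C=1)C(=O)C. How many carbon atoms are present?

8

Count every carbon token in the SMILES (each C, including those in ring-closure positions and inside branches).
Carbon count: 8.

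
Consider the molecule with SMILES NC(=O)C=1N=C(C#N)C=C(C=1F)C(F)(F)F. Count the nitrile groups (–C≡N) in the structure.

1

The nitrile motif appears at heavy-atom position 7 in the SMILES.
Other groups present: 1 amide.
Nitrile count: 1.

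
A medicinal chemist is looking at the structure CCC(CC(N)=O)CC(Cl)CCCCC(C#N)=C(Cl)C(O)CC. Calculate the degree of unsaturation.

Molecular formula: C17H28Cl2N2O2.
DoU = (2C + 2 + N − H − X) / 2, where X is the halogen count and O/S are ignored.
    = (2·17 + 2 + 2 − 28 − 2) / 2 = 8 / 2 = 4.

4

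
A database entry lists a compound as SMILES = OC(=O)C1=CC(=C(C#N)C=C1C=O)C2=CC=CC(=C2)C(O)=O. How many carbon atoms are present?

Count every carbon token in the SMILES (each C, including those in ring-closure positions and inside branches).
Carbon count: 16.

16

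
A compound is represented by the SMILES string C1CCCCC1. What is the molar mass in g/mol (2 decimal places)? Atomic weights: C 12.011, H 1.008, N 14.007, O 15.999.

84.16 g/mol

First, the molecular formula is C6H12 (counting implicit H from valence).
  C: 6 × 12.011 = 72.066
  H: 12 × 1.008 = 12.096
Sum: 6×12.011 + 12×1.008 = 84.162 → 84.16 g/mol.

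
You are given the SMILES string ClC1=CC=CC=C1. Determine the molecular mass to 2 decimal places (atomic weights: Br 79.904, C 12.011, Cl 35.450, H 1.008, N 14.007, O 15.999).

112.56 g/mol

First, the molecular formula is C6H5Cl (counting implicit H from valence).
  C: 6 × 12.011 = 72.066
  Cl: 1 × 35.450 = 35.450
  H: 5 × 1.008 = 5.040
Sum: 6×12.011 + 1×35.450 + 5×1.008 = 112.556 → 112.56 g/mol.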